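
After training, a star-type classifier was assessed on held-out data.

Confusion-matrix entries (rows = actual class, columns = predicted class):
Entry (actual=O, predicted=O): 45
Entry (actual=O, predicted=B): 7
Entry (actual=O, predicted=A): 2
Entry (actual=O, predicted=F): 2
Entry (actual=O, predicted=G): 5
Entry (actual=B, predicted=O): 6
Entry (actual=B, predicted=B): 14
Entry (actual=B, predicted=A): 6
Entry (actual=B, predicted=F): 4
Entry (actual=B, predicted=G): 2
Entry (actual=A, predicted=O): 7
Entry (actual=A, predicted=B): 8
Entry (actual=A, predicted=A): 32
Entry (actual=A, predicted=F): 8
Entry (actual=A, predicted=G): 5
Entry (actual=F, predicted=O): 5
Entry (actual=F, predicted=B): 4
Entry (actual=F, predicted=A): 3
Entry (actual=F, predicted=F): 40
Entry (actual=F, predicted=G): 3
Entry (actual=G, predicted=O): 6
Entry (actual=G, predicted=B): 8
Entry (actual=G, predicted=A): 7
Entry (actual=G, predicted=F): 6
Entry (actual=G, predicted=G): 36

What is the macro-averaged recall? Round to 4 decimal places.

0.6014

Per-class recall (TP/(TP+FN)):
  O: TP=45, FN=7+2+2+5=16 → 45/61 = 0.73770
  B: TP=14, FN=6+6+4+2=18 → 14/32 = 0.43750
  A: TP=32, FN=7+8+8+5=28 → 32/60 = 0.53333
  F: TP=40, FN=5+4+3+3=15 → 40/55 = 0.72727
  G: TP=36, FN=6+8+7+6=27 → 36/63 = 0.57143
Macro-recall = mean = (0.73770 + 0.43750 + 0.53333 + 0.72727 + 0.57143) / 5 = 0.6014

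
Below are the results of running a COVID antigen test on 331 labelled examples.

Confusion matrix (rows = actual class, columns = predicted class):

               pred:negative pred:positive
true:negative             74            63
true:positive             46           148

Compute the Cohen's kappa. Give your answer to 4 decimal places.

Observed agreement pₒ = trace/N = 222/331 = 0.67069
Expected agreement pₑ = Σ (rowᵢ·colᵢ)/N² = (137·120 + 194·211)/331² = 0.52367
κ = (pₒ − pₑ)/(1 − pₑ) = (0.67069 − 0.52367)/(1 − 0.52367) = 0.3087

0.3087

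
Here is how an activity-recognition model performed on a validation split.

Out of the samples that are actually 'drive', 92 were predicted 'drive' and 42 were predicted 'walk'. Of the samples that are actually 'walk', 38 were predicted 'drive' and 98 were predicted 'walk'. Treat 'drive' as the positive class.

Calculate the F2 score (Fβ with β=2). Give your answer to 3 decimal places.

0.691

Fβ = (1+β²)·TP / ((1+β²)·TP + β²·FN + FP), with β²=4
= 5·92 / (5·92 + 4·42 + 38) = 0.691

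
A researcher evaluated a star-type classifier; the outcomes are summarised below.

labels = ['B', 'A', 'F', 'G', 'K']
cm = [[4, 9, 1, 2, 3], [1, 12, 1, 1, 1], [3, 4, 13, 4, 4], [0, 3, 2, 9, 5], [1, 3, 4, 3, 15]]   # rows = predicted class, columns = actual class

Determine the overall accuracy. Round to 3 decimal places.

Accuracy = trace / total = (4+12+13+9+15=53) / 108 = 53/108 = 0.491

0.491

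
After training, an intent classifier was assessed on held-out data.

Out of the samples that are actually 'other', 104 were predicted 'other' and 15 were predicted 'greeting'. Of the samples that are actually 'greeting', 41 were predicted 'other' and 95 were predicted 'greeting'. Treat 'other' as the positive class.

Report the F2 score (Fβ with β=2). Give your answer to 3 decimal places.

0.837

Fβ = (1+β²)·TP / ((1+β²)·TP + β²·FN + FP), with β²=4
= 5·104 / (5·104 + 4·15 + 41) = 0.837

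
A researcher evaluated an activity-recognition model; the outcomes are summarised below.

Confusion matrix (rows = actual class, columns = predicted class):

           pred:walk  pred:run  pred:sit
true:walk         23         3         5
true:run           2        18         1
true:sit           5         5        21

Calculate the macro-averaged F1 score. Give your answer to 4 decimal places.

Per-class F1 score (2·TP/(2·TP+FP+FN)):
  walk: TP=23, FP=2+5=7, FN=3+5=8 → 46/61 = 0.75410
  run: TP=18, FP=3+5=8, FN=2+1=3 → 36/47 = 0.76596
  sit: TP=21, FP=5+1=6, FN=5+5=10 → 42/58 = 0.72414
Macro-F1 score = mean = (0.75410 + 0.76596 + 0.72414) / 3 = 0.7481

0.7481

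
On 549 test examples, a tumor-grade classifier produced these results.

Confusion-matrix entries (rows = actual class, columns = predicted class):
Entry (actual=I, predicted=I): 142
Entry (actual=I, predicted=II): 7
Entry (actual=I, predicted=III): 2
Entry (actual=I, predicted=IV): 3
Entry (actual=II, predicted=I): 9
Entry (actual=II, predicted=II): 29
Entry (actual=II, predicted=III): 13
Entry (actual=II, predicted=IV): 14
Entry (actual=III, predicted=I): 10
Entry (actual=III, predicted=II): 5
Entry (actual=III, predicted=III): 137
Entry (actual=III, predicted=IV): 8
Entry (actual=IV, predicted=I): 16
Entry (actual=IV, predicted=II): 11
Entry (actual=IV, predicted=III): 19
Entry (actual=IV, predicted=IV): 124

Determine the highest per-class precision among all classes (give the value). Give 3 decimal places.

Per-class precision (TP/(TP+FP)):
  I: TP=142, FP=9+10+16=35 → 142/177 = 0.8023
  II: TP=29, FP=7+5+11=23 → 29/52 = 0.5577
  III: TP=137, FP=2+13+19=34 → 137/171 = 0.8012
  IV: TP=124, FP=3+14+8=25 → 124/149 = 0.8322
Highest is class 'IV' with precision = 0.832.

0.832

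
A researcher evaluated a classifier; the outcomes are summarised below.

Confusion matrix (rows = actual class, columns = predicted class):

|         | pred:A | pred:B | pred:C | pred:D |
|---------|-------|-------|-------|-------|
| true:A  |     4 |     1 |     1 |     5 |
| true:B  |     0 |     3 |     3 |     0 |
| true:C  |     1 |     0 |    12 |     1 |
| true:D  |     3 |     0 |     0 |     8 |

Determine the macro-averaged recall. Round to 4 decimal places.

Per-class recall (TP/(TP+FN)):
  A: TP=4, FN=1+1+5=7 → 4/11 = 0.36364
  B: TP=3, FN=0+3+0=3 → 3/6 = 0.50000
  C: TP=12, FN=1+0+1=2 → 12/14 = 0.85714
  D: TP=8, FN=3+0+0=3 → 8/11 = 0.72727
Macro-recall = mean = (0.36364 + 0.50000 + 0.85714 + 0.72727) / 4 = 0.6120

0.6120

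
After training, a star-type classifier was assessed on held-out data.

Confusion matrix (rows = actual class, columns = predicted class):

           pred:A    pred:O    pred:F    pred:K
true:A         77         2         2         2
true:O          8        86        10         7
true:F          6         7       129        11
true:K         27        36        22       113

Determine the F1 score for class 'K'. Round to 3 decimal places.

0.683

F1 score = 2·TP/(2·TP+FP+FN).
K: TP=113, FP=2+7+11=20, FN=27+36+22=85 → 226/331 = 0.6828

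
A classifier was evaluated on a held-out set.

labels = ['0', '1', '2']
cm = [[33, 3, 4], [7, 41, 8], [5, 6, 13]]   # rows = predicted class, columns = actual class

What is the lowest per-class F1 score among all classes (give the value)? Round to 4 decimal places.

0.5306

Per-class F1 score (2·TP/(2·TP+FP+FN)):
  0: TP=33, FP=3+4=7, FN=7+5=12 → 66/85 = 0.77647
  1: TP=41, FP=7+8=15, FN=3+6=9 → 82/106 = 0.77358
  2: TP=13, FP=5+6=11, FN=4+8=12 → 26/49 = 0.53061
Lowest is class '2' with F1 score = 0.5306.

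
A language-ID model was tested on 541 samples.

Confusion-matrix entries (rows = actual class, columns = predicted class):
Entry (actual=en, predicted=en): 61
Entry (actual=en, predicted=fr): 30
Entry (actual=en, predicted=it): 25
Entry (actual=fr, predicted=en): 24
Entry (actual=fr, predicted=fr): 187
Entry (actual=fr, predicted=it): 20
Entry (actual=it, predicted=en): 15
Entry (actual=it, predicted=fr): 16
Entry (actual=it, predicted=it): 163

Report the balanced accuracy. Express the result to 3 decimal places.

Balanced accuracy = mean of per-class recall.
  en: recall = 61/116 = 0.5259
  fr: recall = 187/231 = 0.8095
  it: recall = 163/194 = 0.8402
Mean = (0.5259 + 0.8095 + 0.8402) / 3 = 0.725

0.725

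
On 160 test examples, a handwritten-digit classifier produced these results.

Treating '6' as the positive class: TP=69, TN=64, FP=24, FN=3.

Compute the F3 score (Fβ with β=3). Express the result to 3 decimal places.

0.931

Fβ = (1+β²)·TP / ((1+β²)·TP + β²·FN + FP), with β²=9
= 10·69 / (10·69 + 9·3 + 24) = 0.931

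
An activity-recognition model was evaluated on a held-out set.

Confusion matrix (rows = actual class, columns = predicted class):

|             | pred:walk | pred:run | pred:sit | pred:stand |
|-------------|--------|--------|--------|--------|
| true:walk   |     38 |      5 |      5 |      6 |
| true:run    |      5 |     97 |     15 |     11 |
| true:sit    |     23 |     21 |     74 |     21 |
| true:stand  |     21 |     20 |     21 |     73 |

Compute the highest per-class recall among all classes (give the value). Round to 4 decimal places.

Per-class recall (TP/(TP+FN)):
  walk: TP=38, FN=5+5+6=16 → 38/54 = 0.70370
  run: TP=97, FN=5+15+11=31 → 97/128 = 0.75781
  sit: TP=74, FN=23+21+21=65 → 74/139 = 0.53237
  stand: TP=73, FN=21+20+21=62 → 73/135 = 0.54074
Highest is class 'run' with recall = 0.7578.

0.7578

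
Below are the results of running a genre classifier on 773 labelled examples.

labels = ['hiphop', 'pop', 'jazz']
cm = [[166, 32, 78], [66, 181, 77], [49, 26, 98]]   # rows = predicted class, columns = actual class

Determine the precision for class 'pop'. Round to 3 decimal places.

Treat 'pop' as positive and all other classes as negative.
precision = TP/(TP+FP).
pop: TP=181, FP=66+77=143 → 181/324 = 0.5586

0.559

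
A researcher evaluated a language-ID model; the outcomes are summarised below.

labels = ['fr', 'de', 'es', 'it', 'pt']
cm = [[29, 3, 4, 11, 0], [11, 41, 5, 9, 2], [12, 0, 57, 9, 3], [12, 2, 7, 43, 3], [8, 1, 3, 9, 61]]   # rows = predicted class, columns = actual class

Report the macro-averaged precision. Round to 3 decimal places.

Per-class precision (TP/(TP+FP)):
  fr: TP=29, FP=3+4+11+0=18 → 29/47 = 0.6170
  de: TP=41, FP=11+5+9+2=27 → 41/68 = 0.6029
  es: TP=57, FP=12+0+9+3=24 → 57/81 = 0.7037
  it: TP=43, FP=12+2+7+3=24 → 43/67 = 0.6418
  pt: TP=61, FP=8+1+3+9=21 → 61/82 = 0.7439
Macro-precision = mean = (0.6170 + 0.6029 + 0.7037 + 0.6418 + 0.7439) / 5 = 0.662

0.662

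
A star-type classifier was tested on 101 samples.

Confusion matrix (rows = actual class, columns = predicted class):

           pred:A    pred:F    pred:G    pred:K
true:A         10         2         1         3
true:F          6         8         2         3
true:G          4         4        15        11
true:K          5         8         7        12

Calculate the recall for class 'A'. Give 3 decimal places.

Take TP from the diagonal, FP from the rest of the 'A' prediction marginal, FN from the rest of the 'A' actual marginal.
recall = TP/(TP+FN).
A: TP=10, FN=2+1+3=6 → 10/16 = 0.6250

0.625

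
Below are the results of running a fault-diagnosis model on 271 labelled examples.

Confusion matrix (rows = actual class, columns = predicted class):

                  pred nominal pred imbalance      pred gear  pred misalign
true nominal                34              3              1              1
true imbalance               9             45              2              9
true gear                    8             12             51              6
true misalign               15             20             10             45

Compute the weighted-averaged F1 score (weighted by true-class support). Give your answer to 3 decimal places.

0.646

Per-class F1 score (2·TP/(2·TP+FP+FN)):
  nominal: TP=34, FP=9+8+15=32, FN=3+1+1=5 → 68/105 = 0.6476
  imbalance: TP=45, FP=3+12+20=35, FN=9+2+9=20 → 90/145 = 0.6207
  gear: TP=51, FP=1+2+10=13, FN=8+12+6=26 → 102/141 = 0.7234
  misalign: TP=45, FP=1+9+6=16, FN=15+20+10=45 → 90/151 = 0.5960
Weighted-F1 score = Σ (supportᵢ/N)·F1 scoreᵢ with N=271: (39/271)·0.6476 + (65/271)·0.6207 + (77/271)·0.7234 + (90/271)·0.5960 = 0.646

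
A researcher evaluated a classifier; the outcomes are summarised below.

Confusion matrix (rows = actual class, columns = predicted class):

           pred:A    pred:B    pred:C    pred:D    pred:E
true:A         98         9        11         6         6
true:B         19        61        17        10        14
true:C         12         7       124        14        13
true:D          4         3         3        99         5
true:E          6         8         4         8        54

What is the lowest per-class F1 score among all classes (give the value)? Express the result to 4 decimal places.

Per-class F1 score (2·TP/(2·TP+FP+FN)):
  A: TP=98, FP=19+12+4+6=41, FN=9+11+6+6=32 → 196/269 = 0.72862
  B: TP=61, FP=9+7+3+8=27, FN=19+17+10+14=60 → 122/209 = 0.58373
  C: TP=124, FP=11+17+3+4=35, FN=12+7+14+13=46 → 248/329 = 0.75380
  D: TP=99, FP=6+10+14+8=38, FN=4+3+3+5=15 → 198/251 = 0.78884
  E: TP=54, FP=6+14+13+5=38, FN=6+8+4+8=26 → 108/172 = 0.62791
Lowest is class 'B' with F1 score = 0.5837.

0.5837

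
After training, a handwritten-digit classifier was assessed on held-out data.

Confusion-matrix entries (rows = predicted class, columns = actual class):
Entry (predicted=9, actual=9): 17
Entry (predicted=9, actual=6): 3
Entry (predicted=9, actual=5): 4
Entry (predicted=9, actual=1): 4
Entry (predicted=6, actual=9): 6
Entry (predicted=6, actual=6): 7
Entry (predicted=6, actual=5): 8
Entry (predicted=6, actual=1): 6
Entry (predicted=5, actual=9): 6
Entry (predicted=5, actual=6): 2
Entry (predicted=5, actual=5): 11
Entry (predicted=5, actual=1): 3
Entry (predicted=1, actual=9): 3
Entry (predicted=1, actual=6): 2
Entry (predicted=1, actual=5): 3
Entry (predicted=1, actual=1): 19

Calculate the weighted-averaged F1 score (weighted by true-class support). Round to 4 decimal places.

0.5331

Per-class F1 score (2·TP/(2·TP+FP+FN)):
  9: TP=17, FP=3+4+4=11, FN=6+6+3=15 → 34/60 = 0.56667
  6: TP=7, FP=6+8+6=20, FN=3+2+2=7 → 14/41 = 0.34146
  5: TP=11, FP=6+2+3=11, FN=4+8+3=15 → 22/48 = 0.45833
  1: TP=19, FP=3+2+3=8, FN=4+6+3=13 → 38/59 = 0.64407
Weighted-F1 score = Σ (supportᵢ/N)·F1 scoreᵢ with N=104: (32/104)·0.56667 + (14/104)·0.34146 + (26/104)·0.45833 + (32/104)·0.64407 = 0.5331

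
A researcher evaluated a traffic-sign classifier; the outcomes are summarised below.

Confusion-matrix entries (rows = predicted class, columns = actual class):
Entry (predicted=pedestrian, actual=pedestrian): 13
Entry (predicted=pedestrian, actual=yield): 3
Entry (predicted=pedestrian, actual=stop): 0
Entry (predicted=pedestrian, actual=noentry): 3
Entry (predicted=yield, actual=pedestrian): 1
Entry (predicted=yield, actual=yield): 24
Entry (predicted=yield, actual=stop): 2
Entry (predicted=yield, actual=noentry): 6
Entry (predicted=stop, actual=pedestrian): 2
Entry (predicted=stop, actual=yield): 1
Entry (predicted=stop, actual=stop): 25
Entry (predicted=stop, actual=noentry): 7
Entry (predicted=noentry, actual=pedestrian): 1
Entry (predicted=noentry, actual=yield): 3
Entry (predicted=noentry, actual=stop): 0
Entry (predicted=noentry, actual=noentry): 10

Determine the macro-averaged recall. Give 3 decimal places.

0.712

Per-class recall (TP/(TP+FN)):
  pedestrian: TP=13, FN=1+2+1=4 → 13/17 = 0.7647
  yield: TP=24, FN=3+1+3=7 → 24/31 = 0.7742
  stop: TP=25, FN=0+2+0=2 → 25/27 = 0.9259
  noentry: TP=10, FN=3+6+7=16 → 10/26 = 0.3846
Macro-recall = mean = (0.7647 + 0.7742 + 0.9259 + 0.3846) / 4 = 0.712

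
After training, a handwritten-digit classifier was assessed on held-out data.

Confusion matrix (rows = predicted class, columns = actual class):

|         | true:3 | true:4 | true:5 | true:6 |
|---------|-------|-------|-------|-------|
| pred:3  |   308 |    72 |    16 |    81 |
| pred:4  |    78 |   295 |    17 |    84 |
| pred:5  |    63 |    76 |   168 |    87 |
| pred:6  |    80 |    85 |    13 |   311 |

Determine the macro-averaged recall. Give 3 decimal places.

0.620

Per-class recall (TP/(TP+FN)):
  3: TP=308, FN=78+63+80=221 → 308/529 = 0.5822
  4: TP=295, FN=72+76+85=233 → 295/528 = 0.5587
  5: TP=168, FN=16+17+13=46 → 168/214 = 0.7850
  6: TP=311, FN=81+84+87=252 → 311/563 = 0.5524
Macro-recall = mean = (0.5822 + 0.5587 + 0.7850 + 0.5524) / 4 = 0.620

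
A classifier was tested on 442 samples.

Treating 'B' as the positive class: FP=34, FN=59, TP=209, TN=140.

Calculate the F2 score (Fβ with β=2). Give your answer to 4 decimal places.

0.7947

Fβ = (1+β²)·TP / ((1+β²)·TP + β²·FN + FP), with β²=4
= 5·209 / (5·209 + 4·59 + 34) = 0.7947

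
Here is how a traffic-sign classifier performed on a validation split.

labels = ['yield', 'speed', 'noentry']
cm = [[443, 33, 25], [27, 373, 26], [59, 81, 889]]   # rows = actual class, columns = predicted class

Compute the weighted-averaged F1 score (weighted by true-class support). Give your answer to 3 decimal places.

0.873

Per-class F1 score (2·TP/(2·TP+FP+FN)):
  yield: TP=443, FP=27+59=86, FN=33+25=58 → 886/1030 = 0.8602
  speed: TP=373, FP=33+81=114, FN=27+26=53 → 746/913 = 0.8171
  noentry: TP=889, FP=25+26=51, FN=59+81=140 → 1778/1969 = 0.9030
Weighted-F1 score = Σ (supportᵢ/N)·F1 scoreᵢ with N=1956: (501/1956)·0.8602 + (426/1956)·0.8171 + (1029/1956)·0.9030 = 0.873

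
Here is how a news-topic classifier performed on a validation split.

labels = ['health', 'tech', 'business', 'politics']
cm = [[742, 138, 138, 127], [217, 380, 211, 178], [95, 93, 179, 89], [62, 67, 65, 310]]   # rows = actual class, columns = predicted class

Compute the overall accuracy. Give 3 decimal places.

0.521

Accuracy = trace / total = (742+380+179+310=1611) / 3091 = 1611/3091 = 0.521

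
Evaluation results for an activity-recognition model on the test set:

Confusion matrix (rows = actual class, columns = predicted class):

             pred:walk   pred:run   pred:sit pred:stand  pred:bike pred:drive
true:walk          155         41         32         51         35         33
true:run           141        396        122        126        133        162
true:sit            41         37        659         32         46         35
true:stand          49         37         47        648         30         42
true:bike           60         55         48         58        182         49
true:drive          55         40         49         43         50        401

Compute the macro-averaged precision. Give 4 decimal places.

0.5443

Per-class precision (TP/(TP+FP)):
  walk: TP=155, FP=141+41+49+60+55=346 → 155/501 = 0.30938
  run: TP=396, FP=41+37+37+55+40=210 → 396/606 = 0.65347
  sit: TP=659, FP=32+122+47+48+49=298 → 659/957 = 0.68861
  stand: TP=648, FP=51+126+32+58+43=310 → 648/958 = 0.67641
  bike: TP=182, FP=35+133+46+30+50=294 → 182/476 = 0.38235
  drive: TP=401, FP=33+162+35+42+49=321 → 401/722 = 0.55540
Macro-precision = mean = (0.30938 + 0.65347 + 0.68861 + 0.67641 + 0.38235 + 0.55540) / 6 = 0.5443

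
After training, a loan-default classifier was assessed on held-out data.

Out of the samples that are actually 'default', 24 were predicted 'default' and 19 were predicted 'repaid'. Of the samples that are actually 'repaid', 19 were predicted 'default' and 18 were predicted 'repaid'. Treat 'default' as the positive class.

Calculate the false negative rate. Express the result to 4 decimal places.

FNR = FN/(FN+TP) = 19/(19+24) = 0.4419

0.4419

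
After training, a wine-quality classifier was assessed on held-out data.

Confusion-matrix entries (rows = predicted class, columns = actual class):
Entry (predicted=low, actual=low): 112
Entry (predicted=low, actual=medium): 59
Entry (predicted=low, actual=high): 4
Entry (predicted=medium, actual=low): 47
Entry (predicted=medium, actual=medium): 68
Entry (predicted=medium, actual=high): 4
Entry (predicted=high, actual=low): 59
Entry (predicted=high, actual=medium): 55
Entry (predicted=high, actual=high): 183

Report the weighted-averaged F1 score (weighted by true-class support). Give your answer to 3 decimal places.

0.592

Per-class F1 score (2·TP/(2·TP+FP+FN)):
  low: TP=112, FP=59+4=63, FN=47+59=106 → 224/393 = 0.5700
  medium: TP=68, FP=47+4=51, FN=59+55=114 → 136/301 = 0.4518
  high: TP=183, FP=59+55=114, FN=4+4=8 → 366/488 = 0.7500
Weighted-F1 score = Σ (supportᵢ/N)·F1 scoreᵢ with N=591: (218/591)·0.5700 + (182/591)·0.4518 + (191/591)·0.7500 = 0.592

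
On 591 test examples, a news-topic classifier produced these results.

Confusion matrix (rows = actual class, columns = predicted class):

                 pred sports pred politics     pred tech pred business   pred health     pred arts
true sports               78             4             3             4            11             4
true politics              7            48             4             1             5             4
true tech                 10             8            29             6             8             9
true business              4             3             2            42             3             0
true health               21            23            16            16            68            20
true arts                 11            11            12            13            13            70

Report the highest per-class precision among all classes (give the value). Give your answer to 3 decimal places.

Per-class precision (TP/(TP+FP)):
  sports: TP=78, FP=7+10+4+21+11=53 → 78/131 = 0.5954
  politics: TP=48, FP=4+8+3+23+11=49 → 48/97 = 0.4948
  tech: TP=29, FP=3+4+2+16+12=37 → 29/66 = 0.4394
  business: TP=42, FP=4+1+6+16+13=40 → 42/82 = 0.5122
  health: TP=68, FP=11+5+8+3+13=40 → 68/108 = 0.6296
  arts: TP=70, FP=4+4+9+0+20=37 → 70/107 = 0.6542
Highest is class 'arts' with precision = 0.654.

0.654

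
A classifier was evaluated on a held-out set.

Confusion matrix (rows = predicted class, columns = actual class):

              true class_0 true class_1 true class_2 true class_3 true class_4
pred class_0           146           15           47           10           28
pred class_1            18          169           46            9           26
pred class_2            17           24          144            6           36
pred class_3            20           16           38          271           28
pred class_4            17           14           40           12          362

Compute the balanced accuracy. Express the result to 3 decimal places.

Balanced accuracy = mean of per-class recall.
  class_0: recall = 146/218 = 0.6697
  class_1: recall = 169/238 = 0.7101
  class_2: recall = 144/315 = 0.4571
  class_3: recall = 271/308 = 0.8799
  class_4: recall = 362/480 = 0.7542
Mean = (0.6697 + 0.7101 + 0.4571 + 0.8799 + 0.7542) / 5 = 0.694

0.694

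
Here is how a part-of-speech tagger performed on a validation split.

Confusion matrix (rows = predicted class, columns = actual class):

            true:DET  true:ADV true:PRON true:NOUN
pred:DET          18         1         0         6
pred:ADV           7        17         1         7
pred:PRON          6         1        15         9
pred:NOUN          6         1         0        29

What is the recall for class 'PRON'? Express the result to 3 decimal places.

0.938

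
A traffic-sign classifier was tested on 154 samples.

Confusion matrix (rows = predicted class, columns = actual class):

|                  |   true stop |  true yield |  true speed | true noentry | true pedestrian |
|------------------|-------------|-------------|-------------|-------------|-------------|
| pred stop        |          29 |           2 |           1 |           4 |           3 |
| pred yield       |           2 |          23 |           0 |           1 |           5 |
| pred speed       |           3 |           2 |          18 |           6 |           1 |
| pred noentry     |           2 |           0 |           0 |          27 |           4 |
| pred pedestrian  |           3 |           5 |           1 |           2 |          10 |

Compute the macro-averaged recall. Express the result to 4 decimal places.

Per-class recall (TP/(TP+FN)):
  stop: TP=29, FN=2+3+2+3=10 → 29/39 = 0.74359
  yield: TP=23, FN=2+2+0+5=9 → 23/32 = 0.71875
  speed: TP=18, FN=1+0+0+1=2 → 18/20 = 0.90000
  noentry: TP=27, FN=4+1+6+2=13 → 27/40 = 0.67500
  pedestrian: TP=10, FN=3+5+1+4=13 → 10/23 = 0.43478
Macro-recall = mean = (0.74359 + 0.71875 + 0.90000 + 0.67500 + 0.43478) / 5 = 0.6944

0.6944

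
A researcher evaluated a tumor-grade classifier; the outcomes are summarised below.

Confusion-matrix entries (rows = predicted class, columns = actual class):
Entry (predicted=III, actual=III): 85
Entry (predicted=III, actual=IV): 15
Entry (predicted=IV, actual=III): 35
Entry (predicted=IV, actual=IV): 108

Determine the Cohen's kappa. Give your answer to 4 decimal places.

0.5876

Observed agreement pₒ = trace/N = 193/243 = 0.79424
Expected agreement pₑ = Σ (rowᵢ·colᵢ)/N² = (120·100 + 123·143)/243² = 0.50109
κ = (pₒ − pₑ)/(1 − pₑ) = (0.79424 − 0.50109)/(1 − 0.50109) = 0.5876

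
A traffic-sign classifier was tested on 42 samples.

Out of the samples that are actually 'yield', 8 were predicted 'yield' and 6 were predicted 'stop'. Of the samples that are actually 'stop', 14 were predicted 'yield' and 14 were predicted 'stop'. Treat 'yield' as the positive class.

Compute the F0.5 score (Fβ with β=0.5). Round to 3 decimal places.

0.392

Fβ = (1+β²)·TP / ((1+β²)·TP + β²·FN + FP), with β²=1/4
= 1.25·8 / (1.25·8 + 0.25·6 + 14) = 0.392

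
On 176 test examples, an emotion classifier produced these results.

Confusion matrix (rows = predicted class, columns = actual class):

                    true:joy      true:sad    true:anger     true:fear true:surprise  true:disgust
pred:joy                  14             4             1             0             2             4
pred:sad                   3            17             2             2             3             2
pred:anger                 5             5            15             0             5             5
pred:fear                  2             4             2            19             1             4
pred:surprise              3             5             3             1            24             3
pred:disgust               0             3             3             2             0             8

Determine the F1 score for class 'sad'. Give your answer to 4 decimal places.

0.5075

Treat 'sad' as positive and all other classes as negative.
F1 score = 2·TP/(2·TP+FP+FN).
sad: TP=17, FP=3+2+2+3+2=12, FN=4+5+4+5+3=21 → 34/67 = 0.50746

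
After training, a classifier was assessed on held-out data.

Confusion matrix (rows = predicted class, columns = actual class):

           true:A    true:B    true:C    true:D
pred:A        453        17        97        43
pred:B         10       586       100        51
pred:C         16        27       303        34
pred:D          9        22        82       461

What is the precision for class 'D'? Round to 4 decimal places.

0.8031

Treat 'D' as positive and all other classes as negative.
precision = TP/(TP+FP).
D: TP=461, FP=9+22+82=113 → 461/574 = 0.80314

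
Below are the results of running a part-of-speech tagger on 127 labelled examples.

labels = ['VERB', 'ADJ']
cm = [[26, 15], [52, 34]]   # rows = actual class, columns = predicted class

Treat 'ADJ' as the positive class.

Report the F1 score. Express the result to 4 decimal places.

Precision = TP/(TP+FP) = 34/49 = 0.6939
Recall = TP/(TP+FN) = 34/86 = 0.3953
F1 = 2·TP/(2·TP+FP+FN) = 68/135 = 0.5037

0.5037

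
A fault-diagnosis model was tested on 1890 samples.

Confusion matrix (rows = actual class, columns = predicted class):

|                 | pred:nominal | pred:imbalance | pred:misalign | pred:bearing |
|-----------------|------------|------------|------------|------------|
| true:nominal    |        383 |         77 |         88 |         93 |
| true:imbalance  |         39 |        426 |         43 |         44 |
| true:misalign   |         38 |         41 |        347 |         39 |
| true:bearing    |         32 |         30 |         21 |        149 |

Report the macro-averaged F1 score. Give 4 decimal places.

Per-class F1 score (2·TP/(2·TP+FP+FN)):
  nominal: TP=383, FP=39+38+32=109, FN=77+88+93=258 → 766/1133 = 0.67608
  imbalance: TP=426, FP=77+41+30=148, FN=39+43+44=126 → 852/1126 = 0.75666
  misalign: TP=347, FP=88+43+21=152, FN=38+41+39=118 → 694/964 = 0.71992
  bearing: TP=149, FP=93+44+39=176, FN=32+30+21=83 → 298/557 = 0.53501
Macro-F1 score = mean = (0.67608 + 0.75666 + 0.71992 + 0.53501) / 4 = 0.6719

0.6719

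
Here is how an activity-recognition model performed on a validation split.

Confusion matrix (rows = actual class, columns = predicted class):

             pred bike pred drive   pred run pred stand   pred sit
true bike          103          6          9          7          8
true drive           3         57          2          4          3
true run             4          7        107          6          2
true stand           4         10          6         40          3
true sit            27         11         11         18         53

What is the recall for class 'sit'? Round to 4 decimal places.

One-vs-rest for 'sit': TP = diagonal; FP = other classes predicted 'sit'; FN = 'sit' predicted as other.
recall = TP/(TP+FN).
sit: TP=53, FN=27+11+11+18=67 → 53/120 = 0.44167

0.4417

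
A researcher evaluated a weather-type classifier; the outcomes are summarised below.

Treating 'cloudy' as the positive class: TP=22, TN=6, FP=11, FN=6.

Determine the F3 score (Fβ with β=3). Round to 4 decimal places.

Fβ = (1+β²)·TP / ((1+β²)·TP + β²·FN + FP), with β²=9
= 10·22 / (10·22 + 9·6 + 11) = 0.7719

0.7719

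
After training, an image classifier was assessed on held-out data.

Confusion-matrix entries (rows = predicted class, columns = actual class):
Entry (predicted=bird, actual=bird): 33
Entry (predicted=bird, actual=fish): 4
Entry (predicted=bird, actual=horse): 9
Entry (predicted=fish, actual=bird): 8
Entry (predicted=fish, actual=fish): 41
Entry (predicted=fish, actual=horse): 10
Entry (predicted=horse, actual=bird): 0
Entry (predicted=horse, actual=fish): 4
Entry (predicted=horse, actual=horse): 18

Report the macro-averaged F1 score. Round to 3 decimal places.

Per-class F1 score (2·TP/(2·TP+FP+FN)):
  bird: TP=33, FP=4+9=13, FN=8+0=8 → 66/87 = 0.7586
  fish: TP=41, FP=8+10=18, FN=4+4=8 → 82/108 = 0.7593
  horse: TP=18, FP=0+4=4, FN=9+10=19 → 36/59 = 0.6102
Macro-F1 score = mean = (0.7586 + 0.7593 + 0.6102) / 3 = 0.709

0.709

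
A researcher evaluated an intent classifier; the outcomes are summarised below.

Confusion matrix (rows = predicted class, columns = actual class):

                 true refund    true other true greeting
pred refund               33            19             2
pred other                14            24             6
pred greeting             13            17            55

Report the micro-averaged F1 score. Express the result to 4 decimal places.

0.6120

Micro-averaging pools counts across classes: ΣTP=112, ΣFP=71, ΣFN=71.
Micro-F1 score = 2·TP/(2·TP+FP+FN) on pooled counts = 0.6120 (equals overall accuracy in single-label multiclass).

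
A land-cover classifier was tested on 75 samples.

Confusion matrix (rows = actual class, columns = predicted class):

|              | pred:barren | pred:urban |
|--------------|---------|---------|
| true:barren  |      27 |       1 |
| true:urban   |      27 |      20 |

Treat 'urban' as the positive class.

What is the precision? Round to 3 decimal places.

0.952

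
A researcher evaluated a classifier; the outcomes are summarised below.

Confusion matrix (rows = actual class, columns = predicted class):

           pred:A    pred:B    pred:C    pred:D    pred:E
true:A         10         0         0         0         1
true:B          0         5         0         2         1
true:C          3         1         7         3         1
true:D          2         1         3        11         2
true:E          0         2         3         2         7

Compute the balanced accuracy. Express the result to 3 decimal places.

0.616

Balanced accuracy = mean of per-class recall.
  A: recall = 10/11 = 0.9091
  B: recall = 5/8 = 0.6250
  C: recall = 7/15 = 0.4667
  D: recall = 11/19 = 0.5789
  E: recall = 7/14 = 0.5000
Mean = (0.9091 + 0.6250 + 0.4667 + 0.5789 + 0.5000) / 5 = 0.616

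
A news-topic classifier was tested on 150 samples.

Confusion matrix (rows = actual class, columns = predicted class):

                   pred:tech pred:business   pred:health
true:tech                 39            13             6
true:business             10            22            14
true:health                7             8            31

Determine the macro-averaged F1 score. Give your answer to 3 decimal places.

0.606

Per-class F1 score (2·TP/(2·TP+FP+FN)):
  tech: TP=39, FP=10+7=17, FN=13+6=19 → 78/114 = 0.6842
  business: TP=22, FP=13+8=21, FN=10+14=24 → 44/89 = 0.4944
  health: TP=31, FP=6+14=20, FN=7+8=15 → 62/97 = 0.6392
Macro-F1 score = mean = (0.6842 + 0.4944 + 0.6392) / 3 = 0.606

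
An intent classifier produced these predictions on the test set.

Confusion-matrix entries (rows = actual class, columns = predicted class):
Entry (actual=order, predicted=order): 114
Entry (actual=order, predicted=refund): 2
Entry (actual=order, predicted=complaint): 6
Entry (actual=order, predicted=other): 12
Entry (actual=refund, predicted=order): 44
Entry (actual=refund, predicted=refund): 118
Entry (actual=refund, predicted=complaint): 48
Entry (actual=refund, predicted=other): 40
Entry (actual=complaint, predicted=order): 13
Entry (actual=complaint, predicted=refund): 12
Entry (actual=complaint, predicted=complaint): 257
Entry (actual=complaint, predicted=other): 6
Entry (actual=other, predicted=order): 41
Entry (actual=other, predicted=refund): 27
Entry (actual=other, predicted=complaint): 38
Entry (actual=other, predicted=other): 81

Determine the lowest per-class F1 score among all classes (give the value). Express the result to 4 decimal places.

0.4969

Per-class F1 score (2·TP/(2·TP+FP+FN)):
  order: TP=114, FP=44+13+41=98, FN=2+6+12=20 → 228/346 = 0.65896
  refund: TP=118, FP=2+12+27=41, FN=44+48+40=132 → 236/409 = 0.57702
  complaint: TP=257, FP=6+48+38=92, FN=13+12+6=31 → 514/637 = 0.80691
  other: TP=81, FP=12+40+6=58, FN=41+27+38=106 → 162/326 = 0.49693
Lowest is class 'other' with F1 score = 0.4969.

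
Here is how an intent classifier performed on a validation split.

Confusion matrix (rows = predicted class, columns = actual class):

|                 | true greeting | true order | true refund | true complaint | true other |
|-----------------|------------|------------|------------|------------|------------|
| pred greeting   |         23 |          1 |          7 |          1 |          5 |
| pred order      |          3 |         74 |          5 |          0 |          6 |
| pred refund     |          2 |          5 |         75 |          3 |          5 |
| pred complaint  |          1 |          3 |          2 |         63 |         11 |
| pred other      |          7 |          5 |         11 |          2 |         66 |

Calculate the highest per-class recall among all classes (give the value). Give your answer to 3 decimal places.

0.913

Per-class recall (TP/(TP+FN)):
  greeting: TP=23, FN=3+2+1+7=13 → 23/36 = 0.6389
  order: TP=74, FN=1+5+3+5=14 → 74/88 = 0.8409
  refund: TP=75, FN=7+5+2+11=25 → 75/100 = 0.7500
  complaint: TP=63, FN=1+0+3+2=6 → 63/69 = 0.9130
  other: TP=66, FN=5+6+5+11=27 → 66/93 = 0.7097
Highest is class 'complaint' with recall = 0.913.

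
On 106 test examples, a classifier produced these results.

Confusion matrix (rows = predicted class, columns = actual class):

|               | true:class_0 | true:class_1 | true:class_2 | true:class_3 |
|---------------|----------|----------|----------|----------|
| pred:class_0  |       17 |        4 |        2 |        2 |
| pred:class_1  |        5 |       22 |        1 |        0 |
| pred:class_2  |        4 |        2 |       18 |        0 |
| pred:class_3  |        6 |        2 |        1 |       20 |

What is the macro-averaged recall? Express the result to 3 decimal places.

0.748

Per-class recall (TP/(TP+FN)):
  class_0: TP=17, FN=5+4+6=15 → 17/32 = 0.5313
  class_1: TP=22, FN=4+2+2=8 → 22/30 = 0.7333
  class_2: TP=18, FN=2+1+1=4 → 18/22 = 0.8182
  class_3: TP=20, FN=2+0+0=2 → 20/22 = 0.9091
Macro-recall = mean = (0.5313 + 0.7333 + 0.8182 + 0.9091) / 4 = 0.748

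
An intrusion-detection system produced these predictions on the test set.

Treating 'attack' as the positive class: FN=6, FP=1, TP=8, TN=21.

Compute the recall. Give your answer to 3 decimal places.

Recall = TP/(TP+FN) = 8/(8+6) = 8/14 = 0.571

0.571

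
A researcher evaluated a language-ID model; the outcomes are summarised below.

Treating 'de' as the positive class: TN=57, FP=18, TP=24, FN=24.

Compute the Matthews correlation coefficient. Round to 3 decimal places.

0.267

MCC = (TP·TN − FP·FN) / √((TP+FP)(TP+FN)(TN+FP)(TN+FN))
Numerator = 24·57 − 18·24 = 936
Denominator = √(42·48·75·81) = √12247200 = 3499.6000
MCC = 936 / 3499.6000 = 0.267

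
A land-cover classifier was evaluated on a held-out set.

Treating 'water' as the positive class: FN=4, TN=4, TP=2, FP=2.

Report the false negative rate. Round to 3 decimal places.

0.667

FNR = FN/(FN+TP) = 4/(4+2) = 0.667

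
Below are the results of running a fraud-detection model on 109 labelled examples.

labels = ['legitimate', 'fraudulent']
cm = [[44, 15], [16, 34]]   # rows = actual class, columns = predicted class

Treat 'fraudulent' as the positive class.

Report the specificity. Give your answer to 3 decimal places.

Specificity = TN/(TN+FP) = 44/(44+15) = 0.746

0.746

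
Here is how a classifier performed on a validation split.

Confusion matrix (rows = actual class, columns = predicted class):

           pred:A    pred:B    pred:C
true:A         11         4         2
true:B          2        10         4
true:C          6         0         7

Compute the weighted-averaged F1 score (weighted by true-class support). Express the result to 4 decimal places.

0.6099

Per-class F1 score (2·TP/(2·TP+FP+FN)):
  A: TP=11, FP=2+6=8, FN=4+2=6 → 22/36 = 0.61111
  B: TP=10, FP=4+0=4, FN=2+4=6 → 20/30 = 0.66667
  C: TP=7, FP=2+4=6, FN=6+0=6 → 14/26 = 0.53846
Weighted-F1 score = Σ (supportᵢ/N)·F1 scoreᵢ with N=46: (17/46)·0.61111 + (16/46)·0.66667 + (13/46)·0.53846 = 0.6099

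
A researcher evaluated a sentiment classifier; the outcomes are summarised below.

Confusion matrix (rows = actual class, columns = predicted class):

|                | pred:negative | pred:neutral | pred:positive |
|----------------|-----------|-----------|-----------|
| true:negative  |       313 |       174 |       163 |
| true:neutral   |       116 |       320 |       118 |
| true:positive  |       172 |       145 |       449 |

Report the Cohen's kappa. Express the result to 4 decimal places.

0.3212

Observed agreement pₒ = trace/N = 1082/1970 = 0.54924
Expected agreement pₑ = Σ (rowᵢ·colᵢ)/N² = (650·601 + 554·639 + 766·730)/1970² = 0.33596
κ = (pₒ − pₑ)/(1 − pₑ) = (0.54924 − 0.33596)/(1 − 0.33596) = 0.3212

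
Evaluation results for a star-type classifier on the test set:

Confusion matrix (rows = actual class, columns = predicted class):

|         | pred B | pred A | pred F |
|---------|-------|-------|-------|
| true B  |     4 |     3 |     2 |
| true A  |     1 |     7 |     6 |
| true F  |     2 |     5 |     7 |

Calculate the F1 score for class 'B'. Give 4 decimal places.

0.5000

F1 score = 2·TP/(2·TP+FP+FN).
B: TP=4, FP=1+2=3, FN=3+2=5 → 8/16 = 0.50000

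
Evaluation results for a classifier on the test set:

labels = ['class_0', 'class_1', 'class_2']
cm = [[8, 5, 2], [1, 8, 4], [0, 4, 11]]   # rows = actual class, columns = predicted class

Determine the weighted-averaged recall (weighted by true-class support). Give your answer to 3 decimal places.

0.628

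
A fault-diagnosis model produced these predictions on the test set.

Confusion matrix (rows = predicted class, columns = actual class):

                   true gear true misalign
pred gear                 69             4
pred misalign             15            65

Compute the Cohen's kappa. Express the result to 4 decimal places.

Observed agreement pₒ = trace/N = 134/153 = 0.87582
Expected agreement pₑ = Σ (rowᵢ·colᵢ)/N² = (84·73 + 69·80)/153² = 0.49776
κ = (pₒ − pₑ)/(1 − pₑ) = (0.87582 − 0.49776)/(1 − 0.49776) = 0.7527

0.7527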